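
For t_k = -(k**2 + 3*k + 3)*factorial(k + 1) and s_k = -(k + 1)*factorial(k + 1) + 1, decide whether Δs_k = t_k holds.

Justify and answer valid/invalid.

s_(k+1) = -(k + 2)*factorial(k + 2) + 1
s_(k+1) − s_k = -(k**2 + 3*k + 3)*factorial(k + 1)
(s_(k+1) − s_k) − t_k = 0

Valid: the claim telescopes to t_k.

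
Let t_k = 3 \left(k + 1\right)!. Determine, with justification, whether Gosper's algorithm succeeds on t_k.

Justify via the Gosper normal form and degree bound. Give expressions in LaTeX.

No — key equation has no polynomial f.

Ratio r(k) = k + 2.
Gosper form: A/B · C(k+1)/C(k) with A=k + 2, B=1, C=1.
Key eq: (k + 2)·f(k+1) = (1)·f(k) + (1).
deg f ≤ -1 (via 1,0,0).
Negative degree bound (-1): no f exists, t_k not Gosper-summable.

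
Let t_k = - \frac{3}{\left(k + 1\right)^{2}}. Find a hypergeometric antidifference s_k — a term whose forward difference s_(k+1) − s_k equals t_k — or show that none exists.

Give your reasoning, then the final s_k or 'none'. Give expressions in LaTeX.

not Gosper-summable; s_k does not exist

r(k) = (k + 1)**2/(k + 2)**2 after simplifying.
Take A(k)=k**2 + 2*k + 1, B(k)=k**2 + 4*k + 4, C(k)=1.
Set up (k**2 + 2*k + 1)·f(k+1) − (k**2 + 2*k + 1)·f(k) − (1) = 0.
Degrees (2,2,0) ⇒ d ≤ 0.
f = c0 ⇒ A·f(k+1) − B(k−1)·f(k) − C = -1. The system {-1 = 0} is inconsistent; no antidifference.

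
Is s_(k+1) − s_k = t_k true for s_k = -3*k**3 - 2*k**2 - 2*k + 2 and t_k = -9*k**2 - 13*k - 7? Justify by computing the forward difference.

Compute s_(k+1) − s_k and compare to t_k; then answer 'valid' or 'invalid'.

s_(k+1) = -3*k**3 - 11*k**2 - 15*k - 5
s_(k+1) − s_k = -9*k**2 - 13*k - 7
(s_(k+1) − s_k) − t_k = 0

Valid — Δs_k = t_k.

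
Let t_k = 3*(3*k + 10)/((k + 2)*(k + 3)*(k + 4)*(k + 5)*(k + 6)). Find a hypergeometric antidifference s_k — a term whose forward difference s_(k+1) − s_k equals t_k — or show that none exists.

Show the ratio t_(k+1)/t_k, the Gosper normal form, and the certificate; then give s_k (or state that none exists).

The ratio is (k + 2)*(3*k + 13)/((k + 7)*(3*k + 10)).
Factor: A=k + 2; B=k + 7; C=k + 10/3.
f must satisfy (k + 2)·f(k+1) − (k + 6)·f(k) = k + 10/3.
deg f ≤ 4 (via 1,1,1).
A polynomial solution: f(k) = k*(k + 3)*(k**2 + 11*k + 38)/120.
So s_k = (B(k−1)f/C)·t_k = (k*(k + 3)*(k + 6)*(k**2 + 11*k + 38)/(40*(3*k + 10)))·t_k = 3*k*(k**2 + 11*k + 38)/(40*(k**3 + 11*k**2 + 38*k + 40)).
s_(k+1) − s_k = 3*(3*k + 10)/(k**5 + 20*k**4 + 155*k**3 + 580*k**2 + 1044*k + 720) = t_k.

s_k = 3*k*(k**2 + 11*k + 38)/(40*(k**3 + 11*k**2 + 38*k + 40))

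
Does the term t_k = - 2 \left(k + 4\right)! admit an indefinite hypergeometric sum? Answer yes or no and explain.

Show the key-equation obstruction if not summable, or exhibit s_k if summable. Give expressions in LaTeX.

t_(k+1)/t_k = k + 5.
Normal form (A,B,C) = (k + 5, 1, 1).
Key eq: (k + 5)·f(k+1) = (1)·f(k) + (1).
From deg A=1, deg B=0, deg C=0: d=-1.
Negative degree bound (-1): no f exists, t_k not Gosper-summable.

No; the degree bound rules out any f.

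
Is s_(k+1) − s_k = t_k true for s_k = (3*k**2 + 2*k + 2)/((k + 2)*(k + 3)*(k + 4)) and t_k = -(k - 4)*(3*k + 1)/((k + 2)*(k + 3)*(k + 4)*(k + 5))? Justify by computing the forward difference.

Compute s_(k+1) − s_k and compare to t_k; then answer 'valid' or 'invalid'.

Valid: the claim telescopes to t_k.

s_(k+1) = (2*k + 3*(k + 1)**2 + 4)/((k + 3)*(k + 4)*(k + 5))
s_(k+1) − s_k = (-3*k**2 + 11*k + 4)/(k**4 + 14*k**3 + 71*k**2 + 154*k + 120)
(s_(k+1) − s_k) − t_k = 0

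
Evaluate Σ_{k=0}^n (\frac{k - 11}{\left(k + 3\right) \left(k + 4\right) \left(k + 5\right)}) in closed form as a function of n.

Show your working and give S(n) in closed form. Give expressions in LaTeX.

S(n) = \frac{- n^{2} - 12 n - 11}{3 \left(n^{2} + 9 n + 20\right)}

Compute t_(k+1)/t_k: get (k - 10)*(k + 3)/((k - 11)*(k + 6)).
Normal form (A,B,C) = (k + 3, k + 6, k - 11).
Set up (k + 3)·f(k+1) − (k + 5)·f(k) − (k - 11) = 0.
deg f ≤ 2 (via 1,1,1).
Coefficient equations give f(k) = -k*(k + 10)/3.
R(k) = B(k−1)·f(k)/C(k) = -k*(k + 5)*(k + 10)/(3*(k - 11)); s_k = R·t_k = k*(-k - 10)/(3*(k + 3)*(k + 4)).
Δs = (k - 11)/(k**3 + 12*k**2 + 47*k + 60), as required.
s_(n+1) = (-n**2 - 12*n - 11)/(3*(n**2 + 9*n + 20)) and s_(0) = 0, so S(n) = (-n**2 - 12*n - 11)/(3*(n**2 + 9*n + 20)).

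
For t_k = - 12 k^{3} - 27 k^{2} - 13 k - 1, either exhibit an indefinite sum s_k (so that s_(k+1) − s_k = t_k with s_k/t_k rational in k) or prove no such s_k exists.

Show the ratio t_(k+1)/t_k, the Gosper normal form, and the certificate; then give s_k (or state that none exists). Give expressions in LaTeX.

s_k = k \left(- 3 k^{3} - 3 k^{2} + 4 k + 1\right)

r(k) = (12*k**3 + 63*k**2 + 103*k + 53)/(12*k**3 + 27*k**2 + 13*k + 1) after simplifying.
A = 1, B = 1, C = k**3 + 9*k**2/4 + 13*k/12 + 1/12.
Set up (1)·f(k+1) − (1)·f(k) − (k**3 + 9*k**2/4 + 13*k/12 + 1/12) = 0.
deg f ≤ 4 (via 0,0,3).
Match coefficients ⇒ f(k) = k*(3*k**3 + 3*k**2 - 4*k - 1)/12.
Get s_k = R·t_k = k*(-3*k**3 - 3*k**2 + 4*k + 1) with R(k) = B(k−1)f(k)/C(k) = k*(3*k**3 + 3*k**2 - 4*k - 1)/(12*k**3 + 27*k**2 + 13*k + 1).
Δs = -12*k**3 - 27*k**2 - 13*k - 1, as required.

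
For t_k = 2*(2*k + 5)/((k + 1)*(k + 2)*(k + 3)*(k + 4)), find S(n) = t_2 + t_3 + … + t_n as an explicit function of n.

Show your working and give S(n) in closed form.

The ratio is (k + 1)*(2*k + 7)/((k + 5)*(2*k + 5)).
Take A(k)=k + 1, B(k)=k + 5, C(k)=k + 5/2.
Key eq: (k + 1)·f(k+1) = (k + 4)·f(k) + (k + 5/2).
d = 3 from the (1,1,1) case.
Coefficient equations give f(k) = k*(k + 2)*(k + 4)/6.
Then R = B(k−1)f/C = k*(k + 2)*(k + 4)**2/(3*(2*k + 5)), so s_k = R(k)·t_k = 2*k*(k + 4)/(3*(k**2 + 4*k + 3)).
Δs = 2*(2*k + 5)/(k**4 + 10*k**3 + 35*k**2 + 50*k + 24), as required.
s_(n+1) = 2*(n**2 + 6*n + 5)/(3*(n**2 + 6*n + 8)) and s_(2) = 8/15, so S(n) = 2*(n**2 + 6*n - 7)/(15*(n**2 + 6*n + 8)).

S(n) = 2*(n**2 + 6*n - 7)/(15*(n**2 + 6*n + 8))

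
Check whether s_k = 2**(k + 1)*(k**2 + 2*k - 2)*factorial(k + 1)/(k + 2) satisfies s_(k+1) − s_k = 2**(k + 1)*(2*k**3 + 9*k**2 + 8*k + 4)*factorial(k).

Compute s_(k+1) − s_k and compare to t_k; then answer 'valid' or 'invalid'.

s_(k+1) = 2**(k + 2)*(k**2 + 4*k + 1)*factorial(k + 2)/(k + 3)
s_(k+1) − s_k = 2**(k + 1)*(2*k**4 + 15*k**3 + 37*k**2 + 36*k + 14)*factorial(k + 1)/((k + 2)*(k + 3))
(s_(k+1) − s_k) − t_k = -2**(k + 1)*(2*k**4 + 13*k**3 + 25*k**2 + 18*k + 10)*factorial(k)/((k + 2)*(k + 3))

Invalid: residual -2**(k + 1)*(2*k**4 + 13*k**3 + 25*k**2 + 18*k + 10)*factorial(k)/((k + 2)*(k + 3)) ≠ 0.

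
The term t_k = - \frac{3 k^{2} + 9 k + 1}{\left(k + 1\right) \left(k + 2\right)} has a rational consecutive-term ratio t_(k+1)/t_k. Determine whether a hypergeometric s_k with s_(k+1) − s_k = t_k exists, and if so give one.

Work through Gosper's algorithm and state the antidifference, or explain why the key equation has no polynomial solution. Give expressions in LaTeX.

t_(k+1)/t_k = (k + 1)*(9*k + 3*(k + 1)**2 + 10)/((k + 3)*(3*k**2 + 9*k + 1)).
A = k + 1, B = k + 3, C = k**2 + 3*k + 1/3.
Solve (k + 1)·f(k+1) − (k + 2)·f(k) = k**2 + 3*k + 1/3.
Bound: deg f ≤ 2.
Match coefficients ⇒ f(k) = k*(3*k - 2)/3.
Then R = B(k−1)f/C = k*(k + 2)*(3*k - 2)/(3*k**2 + 9*k + 1), so s_k = R(k)·t_k = k*(2 - 3*k)/(k + 1).
s_(k+1) − s_k = (-3*k**2 - 9*k - 1)/(k**2 + 3*k + 2) = t_k.

s_k = \frac{k \left(2 - 3 k\right)}{k + 1}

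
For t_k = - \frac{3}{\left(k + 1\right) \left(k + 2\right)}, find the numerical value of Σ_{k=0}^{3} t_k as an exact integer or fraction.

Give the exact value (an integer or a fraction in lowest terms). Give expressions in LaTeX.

Compute t_(k+1)/t_k: get (k + 1)/(k + 3).
Take A(k)=k + 1, B(k)=k + 3, C(k)=1.
Key eq: (k + 1)·f(k+1) = (k + 2)·f(k) + (1).
d = 1 from the (1,1,0) case.
Match coefficients ⇒ f(k) = k.
R(k) = B(k−1)·f(k)/C(k) = k*(k + 2); s_k = R·t_k = -3*k/(k + 1).
Check: Δs_k = -3/(k**2 + 3*k + 2). ✓
Σ_(k=0)^(3) t_k = s_(4) − s_(0) = -12/5 − (0) = -12/5.

Σ = -12/5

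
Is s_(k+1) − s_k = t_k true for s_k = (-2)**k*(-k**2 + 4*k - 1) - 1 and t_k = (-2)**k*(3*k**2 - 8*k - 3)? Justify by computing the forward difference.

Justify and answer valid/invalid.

s_(k+1) = (-2)**(k + 1)*(4*k - (k + 1)**2 + 3) - 1
s_(k+1) − s_k = (-2)**k*(3*k**2 - 8*k - 3)
(s_(k+1) − s_k) − t_k = 0

Valid: the claim telescopes to t_k.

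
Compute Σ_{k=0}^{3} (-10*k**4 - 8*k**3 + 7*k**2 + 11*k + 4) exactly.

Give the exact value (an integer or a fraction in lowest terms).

Step 1: r(k) = (10*k**4 + 48*k**3 + 77*k**2 + 39*k - 4)/(10*k**4 + 8*k**3 - 7*k**2 - 11*k - 4).
Take A(k)=1, B(k)=1, C(k)=k**4 + 4*k**3/5 - 7*k**2/10 - 11*k/10 - 2/5.
f must satisfy (1)·f(k+1) − (1)·f(k) = k**4 + 4*k**3/5 - 7*k**2/10 - 11*k/10 - 2/5.
Degrees (0,0,4) ⇒ d ≤ 5.
Coefficient equations give f(k) = k**3*(2*k**2 - 3*k - 3)/10.
Then R = B(k−1)f/C = k**3*(2*k**2 - 3*k - 3)/(10*k**4 + 8*k**3 - 7*k**2 - 11*k - 4), so s_k = R(k)·t_k = k**3*(-2*k**2 + 3*k + 3).
Check: Δs_k = -10*k**4 - 8*k**3 + 7*k**2 + 11*k + 4. ✓
Evaluate s at k=4 and k=0: -1088 and 0; difference -1088.

Σ = -1088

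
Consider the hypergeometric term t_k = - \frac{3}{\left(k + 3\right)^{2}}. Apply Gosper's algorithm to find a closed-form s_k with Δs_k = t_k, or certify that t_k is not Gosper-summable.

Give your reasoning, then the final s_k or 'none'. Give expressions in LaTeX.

Compute t_(k+1)/t_k: get (k + 3)**2/(k + 4)**2.
Take A(k)=k**2 + 6*k + 9, B(k)=k**2 + 8*k + 16, C(k)=1.
Key eq: (k**2 + 6*k + 9)·f(k+1) = (k**2 + 6*k + 9)·f(k) + (1).
Bound: deg f ≤ 0.
Write f(k) = c0. Then LHS − RHS = -1, requiring -1 = 0: contradictory. No certificate.

not Gosper-summable; s_k does not exist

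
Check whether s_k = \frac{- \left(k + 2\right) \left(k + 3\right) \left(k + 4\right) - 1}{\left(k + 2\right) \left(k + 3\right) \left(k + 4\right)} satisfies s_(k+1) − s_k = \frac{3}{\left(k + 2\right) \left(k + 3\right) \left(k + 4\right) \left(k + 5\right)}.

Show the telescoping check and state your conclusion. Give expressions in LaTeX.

s_(k+1) = (-(k + 3)*(k + 4)*(k + 5) - 1)/((k + 3)*(k + 4)*(k + 5))
s_(k+1) − s_k = 3/(k**4 + 14*k**3 + 71*k**2 + 154*k + 120)
(s_(k+1) − s_k) − t_k = 0

Valid: the claim telescopes to t_k.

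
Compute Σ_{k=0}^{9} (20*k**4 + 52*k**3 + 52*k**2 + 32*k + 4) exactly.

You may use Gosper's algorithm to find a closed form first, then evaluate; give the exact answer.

Σ = 428260

Compute t_(k+1)/t_k: get (5*k**4 + 33*k**3 + 82*k**2 + 93*k + 40)/(5*k**4 + 13*k**3 + 13*k**2 + 8*k + 1).
A = 1, B = 1, C = k**4 + 13*k**3/5 + 13*k**2/5 + 8*k/5 + 1/5.
f must satisfy (1)·f(k+1) − (1)·f(k) = k**4 + 13*k**3/5 + 13*k**2/5 + 8*k/5 + 1/5.
From deg A=0, deg B=0, deg C=4: d=5.
Coefficient equations give f(k) = k*(4*k**4 + 3*k**3 - 2*k**2 + 3*k - 4)/20.
So s_k = (B(k−1)f/C)·t_k = (k*(4*k**4 + 3*k**3 - 2*k**2 + 3*k - 4)/(4*(5*k**4 + 13*k**3 + 13*k**2 + 8*k + 1)))·t_k = k*(4*k**4 + 3*k**3 - 2*k**2 + 3*k - 4).
s_(k+1) − s_k = 20*k**4 + 52*k**3 + 52*k**2 + 32*k + 4 = t_k.
Σ_(k=0)^(9) t_k = s_(10) − s_(0) = 428260 − (0) = 428260.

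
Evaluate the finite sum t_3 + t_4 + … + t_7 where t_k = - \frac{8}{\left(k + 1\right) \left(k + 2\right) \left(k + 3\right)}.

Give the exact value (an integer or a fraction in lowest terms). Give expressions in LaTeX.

Σ = -7/45

t_(k+1)/t_k = (k + 1)/(k + 4).
A = k + 1, B = k + 4, C = 1.
Solve (k + 1)·f(k+1) − (k + 3)·f(k) = 1.
deg f ≤ 2 (via 1,1,0).
Solving with deg f ≤ 2: f(k) = k*(k + 3)/4.
Certificate R = B(k−1)f/C = k*(k + 3)**2/4 gives s_k = 2*k*(-k - 3)/((k + 1)*(k + 2)).
Check: Δs_k = -8/(k**3 + 6*k**2 + 11*k + 6). ✓
Telescoping: Σ = s_(8) − s_(3) = -88/45 − (-9/5) = -7/45.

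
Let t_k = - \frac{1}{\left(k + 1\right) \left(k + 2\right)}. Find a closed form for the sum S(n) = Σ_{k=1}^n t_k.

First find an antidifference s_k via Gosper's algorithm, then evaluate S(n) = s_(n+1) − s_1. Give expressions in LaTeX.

S(n) = - \frac{n}{2 n + 4}

Ratio r(k) = (k + 1)/(k + 3).
So A=k + 1 and B=k + 3, with C=1.
Need (k + 1)·f(k+1) − (k + 2)·f(k) = 1.
Degrees (1,1,0) ⇒ d ≤ 1.
Match coefficients ⇒ f(k) = k.
Certificate R = B(k−1)f/C = k*(k + 2) gives s_k = -k/(k + 1).
Δs = -1/(k**2 + 3*k + 2), as required.
Telescope: S(n) = s_(n+1) − s_(1) = (-n - 1)/(n + 2) − (-1/2) = -n/(2*n + 4).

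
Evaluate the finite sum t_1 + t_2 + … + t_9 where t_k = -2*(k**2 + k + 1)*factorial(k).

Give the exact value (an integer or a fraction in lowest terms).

t_(k+1)/t_k = (k + 1)*(k + (k + 1)**2 + 2)/(k**2 + k + 1).
Normal form (A,B,C) = (k + 1, 1, k**2 + k + 1).
Solve (k + 1)·f(k+1) − (1)·f(k) = k**2 + k + 1.
Bound: deg f ≤ 1.
Match coefficients ⇒ f(k) = k.
R(k) = B(k−1)·f(k)/C(k) = k/(k**2 + k + 1); s_k = R·t_k = -2*k*factorial(k).
Verify: -2*(k**2 + k + 1)*factorial(k) matches t_k.
Sum = s_(10) − s_(1); s_(10) = -72576000, s_(1) = -2 ⇒ -72575998.

Σ = -72575998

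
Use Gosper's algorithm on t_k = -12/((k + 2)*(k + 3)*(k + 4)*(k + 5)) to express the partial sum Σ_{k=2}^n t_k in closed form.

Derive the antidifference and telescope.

S(n) = (-n**3 - 12*n**2 - 47*n + 60)/(30*(n**3 + 12*n**2 + 47*n + 60))

Ratio r(k) = (k + 2)/(k + 6).
Gosper form: A/B · C(k+1)/C(k) with A=k + 2, B=k + 6, C=1.
f must satisfy (k + 2)·f(k+1) − (k + 5)·f(k) = 1.
From deg A=1, deg B=1, deg C=0: d=3.
Solve for f: f(k) = k*(k**2 + 9*k + 26)/72 (degree 3 ≤ 3).
Get s_k = R·t_k = k*(-k**2 - 9*k - 26)/(6*(k + 2)*(k + 3)*(k + 4)) with R(k) = B(k−1)f(k)/C(k) = k*(k + 5)*(k**2 + 9*k + 26)/72.
Check: Δs_k = -12/(k**4 + 14*k**3 + 71*k**2 + 154*k + 120). ✓
s_(n+1) = (-n**3 - 12*n**2 - 47*n - 36)/(6*(n**3 + 12*n**2 + 47*n + 60)) and s_(2) = -2/15, so S(n) = (-n**3 - 12*n**2 - 47*n + 60)/(30*(n**3 + 12*n**2 + 47*n + 60)).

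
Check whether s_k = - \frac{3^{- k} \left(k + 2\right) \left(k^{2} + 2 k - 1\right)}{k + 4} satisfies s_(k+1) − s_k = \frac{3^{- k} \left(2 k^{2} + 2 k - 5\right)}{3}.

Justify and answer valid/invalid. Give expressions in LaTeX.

Invalid: residual \frac{2 \cdot 3^{- k} \left(- 2 k^{3} - 13 k^{2} - 9 k + 23\right)}{3 \left(k^{2} + 9 k + 20\right)} ≠ 0.

s_(k+1) = -(k + 3)*(2*k + (k + 1)**2 + 1)/(3*3**k*(k + 5))
s_(k+1) − s_k = (2*k**4 + 16*k**3 + 27*k**2 - 23*k - 54)/(3*3**k*(k**2 + 9*k + 20))
(s_(k+1) − s_k) − t_k = 2*(-2*k**3 - 13*k**2 - 9*k + 23)/(3*3**k*(k**2 + 9*k + 20))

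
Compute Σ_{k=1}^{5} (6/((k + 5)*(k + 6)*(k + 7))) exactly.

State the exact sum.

Σ = 15/308

t_(k+1)/t_k = (k + 5)/(k + 8).
Take A(k)=k + 5, B(k)=k + 8, C(k)=1.
Need (k + 5)·f(k+1) − (k + 7)·f(k) = 1.
From deg A=1, deg B=1, deg C=0: d=2.
Coefficient equations give f(k) = k*(k + 11)/60.
So s_k = (B(k−1)f/C)·t_k = (k*(k + 7)*(k + 11)/60)·t_k = k*(k + 11)/(10*(k + 5)*(k + 6)).
Check: Δs_k = 6/(k**3 + 18*k**2 + 107*k + 210). ✓
Evaluate s at k=6 and k=1: 17/220 and 1/35; difference 15/308.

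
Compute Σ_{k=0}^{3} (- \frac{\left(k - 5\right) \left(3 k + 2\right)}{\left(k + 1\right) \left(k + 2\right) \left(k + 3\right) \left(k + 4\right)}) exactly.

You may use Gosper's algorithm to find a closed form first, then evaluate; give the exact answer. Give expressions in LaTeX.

Σ = 71/105

Step 1: r(k) = (k - 4)*(k + 1)*(3*k + 5)/((k - 5)*(k + 5)*(3*k + 2)).
Take A(k)=k + 1, B(k)=k + 5, C(k)=k**2 - 13*k/3 - 10/3.
Key eq: (k + 1)·f(k+1) = (k + 4)·f(k) + (k**2 - 13*k/3 - 10/3).
From deg A=1, deg B=1, deg C=2: d=3.
Match coefficients ⇒ f(k) = -k*(k**2 + 12*k + 7)/6.
Certificate R = B(k−1)f/C = -k*(k + 4)*(k**2 + 12*k + 7)/(2*(k - 5)*(3*k + 2)) gives s_k = k*(k**2 + 12*k + 7)/(2*(k**3 + 6*k**2 + 11*k + 6)).
Check: Δs_k = (-3*k**2 + 13*k + 10)/(k**4 + 10*k**3 + 35*k**2 + 50*k + 24). ✓
Evaluate s at k=4 and k=0: 71/105 and 0; difference 71/105.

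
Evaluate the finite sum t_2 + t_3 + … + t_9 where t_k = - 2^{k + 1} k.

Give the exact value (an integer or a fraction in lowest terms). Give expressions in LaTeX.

t_(k+1)/t_k = 2 + 2/k.
A = 2, B = 1, C = k.
Set up (2)·f(k+1) − (1)·f(k) − (k) = 0.
deg f ≤ 1 (via 0,0,1).
Solving with deg f ≤ 1: f(k) = k - 2.
Then R = B(k−1)f/C = (k - 2)/k, so s_k = R(k)·t_k = 2**(k + 1)*(2 - k).
Check: Δs_k = -2**(k + 1)*k. ✓
Sum = s_(10) − s_(2); s_(10) = -16384, s_(2) = 0 ⇒ -16384.

Σ = -16384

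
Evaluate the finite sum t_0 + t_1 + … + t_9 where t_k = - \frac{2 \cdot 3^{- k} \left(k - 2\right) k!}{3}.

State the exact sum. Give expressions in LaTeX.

Ratio r(k) = (k**2 - 1)/(3*(k - 2)).
Gosper form: A/B · C(k+1)/C(k) with A=k/3 + 1/3, B=1, C=k - 2.
Need (k/3 + 1/3)·f(k+1) − (1)·f(k) = k - 2.
deg f ≤ 0 (via 1,0,1).
Match coefficients ⇒ f(k) = 3.
Get s_k = R·t_k = -2*factorial(k)/3**k with R(k) = B(k−1)f(k)/C(k) = 3/(k - 2).
Verify: -2*(k - 2)*factorial(k)/(3*3**k) matches t_k.
Telescoping: Σ = s_(10) − s_(0) = -89600/729 − (-2) = -88142/729.

Σ = -88142/729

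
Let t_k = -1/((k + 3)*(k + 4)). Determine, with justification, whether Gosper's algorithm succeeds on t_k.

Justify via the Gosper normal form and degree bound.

Yes. s_k = -k/(3*k + 9).

r(k) = (k + 3)/(k + 5) after simplifying.
Gosper form: A/B · C(k+1)/C(k) with A=k + 3, B=k + 5, C=1.
Key eq: (k + 3)·f(k+1) = (k + 4)·f(k) + (1).
deg f ≤ 1 (via 1,1,0).
A polynomial solution: f(k) = k/3.
So s_k = (B(k−1)f/C)·t_k = (k*(k + 4)/3)·t_k = -k/(3*k + 9).
Check: Δs_k = -1/(k**2 + 7*k + 12). ✓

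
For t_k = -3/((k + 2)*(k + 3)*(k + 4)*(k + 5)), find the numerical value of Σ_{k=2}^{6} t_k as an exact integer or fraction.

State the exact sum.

Σ = -29/3960

Ratio r(k) = (k + 2)/(k + 6).
A = k + 2, B = k + 6, C = 1.
Set up (k + 2)·f(k+1) − (k + 5)·f(k) − (1) = 0.
From deg A=1, deg B=1, deg C=0: d=3.
A polynomial solution: f(k) = k*(k**2 + 9*k + 26)/72.
Get s_k = R·t_k = k*(-k**2 - 9*k - 26)/(24*(k + 2)*(k + 3)*(k + 4)) with R(k) = B(k−1)f(k)/C(k) = k*(k + 5)*(k**2 + 9*k + 26)/72.
s_(k+1) − s_k = -3/(k**4 + 14*k**3 + 71*k**2 + 154*k + 120) = t_k.
Telescoping: Σ = s_(7) − s_(2) = -161/3960 − (-1/30) = -29/3960.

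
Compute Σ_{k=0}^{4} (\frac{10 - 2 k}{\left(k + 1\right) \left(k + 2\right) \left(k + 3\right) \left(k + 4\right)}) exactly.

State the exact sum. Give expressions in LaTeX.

t_(k+1)/t_k = (k - 4)*(k + 1)/((k - 5)*(k + 5)).
Take A(k)=k + 1, B(k)=k + 5, C(k)=k - 5.
Key eq: (k + 1)·f(k+1) = (k + 4)·f(k) + (k - 5).
d = 3 from the (1,1,1) case.
A polynomial solution: f(k) = -k*(k**2 + 6*k + 13)/4.
Then R = B(k−1)f/C = -k*(k + 4)*(k**2 + 6*k + 13)/(4*(k - 5)), so s_k = R(k)·t_k = k*(k**2 + 6*k + 13)/(2*(k + 1)*(k + 2)*(k + 3)).
Check: Δs_k = 2*(5 - k)/(k**4 + 10*k**3 + 35*k**2 + 50*k + 24). ✓
Telescoping: Σ = s_(5) − s_(0) = 85/168 − (0) = 85/168.

Σ = 85/168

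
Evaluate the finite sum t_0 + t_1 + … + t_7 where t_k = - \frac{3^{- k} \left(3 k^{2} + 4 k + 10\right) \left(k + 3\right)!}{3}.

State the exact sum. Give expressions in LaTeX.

The ratio is (k + 4)*(4*k + 3*(k + 1)**2 + 14)/(3*(3*k**2 + 4*k + 10)).
Gosper form: A/B · C(k+1)/C(k) with A=k/3 + 4/3, B=1, C=k**2 + 4*k/3 + 10/3.
f must satisfy (k/3 + 4/3)·f(k+1) − (1)·f(k) = k**2 + 4*k/3 + 10/3.
Degrees (1,0,2) ⇒ d ≤ 1.
Solving with deg f ≤ 1: f(k) = 3*k - 2.
Get s_k = R·t_k = -(3*k - 2)*factorial(k + 3)/3**k with R(k) = B(k−1)f(k)/C(k) = 3*(3*k - 2)/(3*k**2 + 4*k + 10).
Verify: -(3*k**2 + 4*k + 10)*factorial(k + 3)/(3*3**k) matches t_k.
Evaluate s at k=8 and k=0: -10841600/81 and 12; difference -10842572/81.

Σ = -10842572/81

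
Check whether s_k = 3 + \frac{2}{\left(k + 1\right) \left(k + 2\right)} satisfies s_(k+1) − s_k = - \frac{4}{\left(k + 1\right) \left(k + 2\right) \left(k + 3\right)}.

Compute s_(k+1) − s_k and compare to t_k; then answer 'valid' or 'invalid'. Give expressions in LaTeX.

valid; difference matches t_k

s_(k+1) = 3 + 2/((k + 2)*(k + 3))
s_(k+1) − s_k = -4/(k**3 + 6*k**2 + 11*k + 6)
(s_(k+1) − s_k) − t_k = 0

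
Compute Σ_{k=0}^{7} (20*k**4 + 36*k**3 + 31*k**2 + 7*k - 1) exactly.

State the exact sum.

Σ = 126272

Ratio r(k) = (20*k**4 + 116*k**3 + 259*k**2 + 257*k + 93)/(20*k**4 + 36*k**3 + 31*k**2 + 7*k - 1).
Normal form (A,B,C) = (1, 1, k**4 + 9*k**3/5 + 31*k**2/20 + 7*k/20 - 1/20).
Need (1)·f(k+1) − (1)·f(k) = k**4 + 9*k**3/5 + 31*k**2/20 + 7*k/20 - 1/20.
Bound: deg f ≤ 5.
A polynomial solution: f(k) = k**2*(4*k**3 - k**2 - k - 3)/20.
Get s_k = R·t_k = k**2*(4*k**3 - k**2 - k - 3) with R(k) = B(k−1)f(k)/C(k) = k**2*(4*k**3 - k**2 - k - 3)/((2*k + 1)*(10*k**3 + 13*k**2 + 9*k - 1)).
s_(k+1) − s_k = 20*k**4 + 36*k**3 + 31*k**2 + 7*k - 1 = t_k.
Σ_(k=0)^(7) t_k = s_(8) − s_(0) = 126272 − (0) = 126272.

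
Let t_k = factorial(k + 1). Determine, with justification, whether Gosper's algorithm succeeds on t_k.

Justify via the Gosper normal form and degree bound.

Ratio r(k) = k + 2.
Take A(k)=k + 2, B(k)=1, C(k)=1.
Key eq: (k + 2)·f(k+1) = (1)·f(k) + (1).
Bound: deg f ≤ -1.
d = -1 < 0 ⇒ no nonzero polynomial f; not summable.

No — key equation has no polynomial f.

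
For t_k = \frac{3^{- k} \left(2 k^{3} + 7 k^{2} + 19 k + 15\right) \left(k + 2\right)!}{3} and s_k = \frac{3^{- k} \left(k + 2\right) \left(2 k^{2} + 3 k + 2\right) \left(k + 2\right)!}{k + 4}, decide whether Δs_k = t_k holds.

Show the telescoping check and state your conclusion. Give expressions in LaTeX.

s_(k+1) = (k + 3)*(2*k**2 + 7*k + 7)*factorial(k + 3)/(3*3**k*(k + 5))
s_(k+1) − s_k = (2*k**5 + 21*k**4 + 92*k**3 + 244*k**2 + 351*k + 192)*factorial(k + 2)/(3*3**k*(k + 4)*(k + 5))
(s_(k+1) − s_k) − t_k = -2*(k + 1)*(2*k**3 + 13*k**2 + 28*k + 54)*factorial(k + 2)/(3*3**k*(k + 4)*(k + 5))

Invalid: residual - \frac{2 \cdot 3^{- k} \left(k + 1\right) \left(2 k^{3} + 13 k^{2} + 28 k + 54\right) \left(k + 2\right)!}{3 \left(k + 4\right) \left(k + 5\right)} ≠ 0.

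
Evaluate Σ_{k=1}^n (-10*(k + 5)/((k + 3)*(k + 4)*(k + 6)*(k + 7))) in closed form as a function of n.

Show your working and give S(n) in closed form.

S(n) = 5*n*(-n - 11)/(28*(n**2 + 11*n + 28))

t_(k+1)/t_k = (k + 3)*(k + 6)**2/((k + 5)**2*(k + 8)).
A = k + 3, B = k + 8, C = k**2 + 10*k + 25.
Need (k + 3)·f(k+1) − (k + 7)·f(k) = k**2 + 10*k + 25.
deg f ≤ 4 (via 1,1,2).
Solving with deg f ≤ 4: f(k) = k*(k + 4)*(k + 5)*(k + 9)/36.
Then R = B(k−1)f/C = k*(k + 4)*(k + 7)*(k + 9)/(36*(k + 5)), so s_k = R(k)·t_k = 5*k*(-k - 9)/(18*(k**2 + 9*k + 18)).
Check: Δs_k = 10*(-k - 5)/(k**4 + 20*k**3 + 145*k**2 + 450*k + 504). ✓
Telescope: S(n) = s_(n+1) − s_(1) = 5*(-n**2 - 11*n - 10)/(18*(n**2 + 11*n + 28)) − (-25/252) = 5*n*(-n - 11)/(28*(n**2 + 11*n + 28)).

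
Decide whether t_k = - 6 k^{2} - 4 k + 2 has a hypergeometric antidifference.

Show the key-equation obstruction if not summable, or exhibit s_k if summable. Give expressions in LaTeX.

Yes. s_k = k \left(- 2 k^{2} + k + 3\right).

The ratio is (3*k**2 + 8*k + 4)/(3*k**2 + 2*k - 1).
So A=1 and B=1, with C=k**2 + 2*k/3 - 1/3.
Key eq: (1)·f(k+1) = (1)·f(k) + (k**2 + 2*k/3 - 1/3).
d = 3 from the (0,0,2) case.
A polynomial solution: f(k) = k*(k + 1)*(2*k - 3)/6.
Get s_k = R·t_k = k*(-2*k**2 + k + 3) with R(k) = B(k−1)f(k)/C(k) = k*(2*k - 3)/(2*(3*k - 1)).
s_(k+1) − s_k = -6*k**2 - 4*k + 2 = t_k.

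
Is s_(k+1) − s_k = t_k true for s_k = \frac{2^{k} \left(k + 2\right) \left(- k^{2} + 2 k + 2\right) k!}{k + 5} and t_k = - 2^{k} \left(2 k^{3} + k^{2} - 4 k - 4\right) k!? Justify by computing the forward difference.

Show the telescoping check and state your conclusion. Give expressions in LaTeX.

Invalid: residual \frac{3 \cdot 2^{k} \left(2 k^{4} + 11 k^{3} - 22 k - 18\right) k!}{\left(k + 5\right) \left(k + 6\right)} ≠ 0.

s_(k+1) = -2**(k + 1)*(k + 3)*(k**2 - 3)*factorial(k + 1)/(k + 6)
s_(k+1) − s_k = -2**k*(2*k**5 + 17*k**4 + 34*k**3 - 18*k**2 - 98*k - 66)*factorial(k)/((k + 5)*(k + 6))
(s_(k+1) − s_k) − t_k = 3*2**k*(2*k**4 + 11*k**3 - 22*k - 18)*factorial(k)/((k + 5)*(k + 6))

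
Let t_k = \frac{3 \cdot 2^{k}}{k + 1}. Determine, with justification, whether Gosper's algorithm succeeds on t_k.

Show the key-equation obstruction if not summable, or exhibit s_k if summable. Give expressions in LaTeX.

r(k) = 2*(k + 1)/(k + 2) after simplifying.
So A=2*k + 2 and B=k + 2, with C=1.
f must satisfy (2*k + 2)·f(k+1) − (k + 1)·f(k) = 1.
Degrees (1,1,0) ⇒ d ≤ -1.
Bound -1 < 0, so the key equation has no polynomial solution.

No — negative degree bound, so no certificate f.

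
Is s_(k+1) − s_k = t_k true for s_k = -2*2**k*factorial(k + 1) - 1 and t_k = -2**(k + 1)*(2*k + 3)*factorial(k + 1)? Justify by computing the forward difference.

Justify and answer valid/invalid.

valid (s_(k+1) − s_k reduces to t_k)

s_(k+1) = -2*2**(k + 1)*factorial(k + 2) - 1
s_(k+1) − s_k = -2**(k + 1)*(2*k + 3)*factorial(k + 1)
(s_(k+1) − s_k) − t_k = 0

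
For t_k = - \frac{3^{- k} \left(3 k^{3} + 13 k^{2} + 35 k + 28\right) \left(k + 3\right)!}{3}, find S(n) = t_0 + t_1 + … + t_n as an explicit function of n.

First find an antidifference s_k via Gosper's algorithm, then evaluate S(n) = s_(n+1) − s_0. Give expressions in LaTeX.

S(n) = - 3^{- n - 1} \left(n + 1\right) \left(3 n + 7\right) \left(n + 4\right)!

Step 1: r(k) = (3*k**4 + 34*k**3 + 158*k**2 + 359*k + 316)/(3*(3*k**3 + 13*k**2 + 35*k + 28)).
So A=k/3 + 4/3 and B=1, with C=k**3 + 13*k**2/3 + 35*k/3 + 28/3.
Solve (k/3 + 4/3)·f(k+1) − (1)·f(k) = k**3 + 13*k**2/3 + 35*k/3 + 28/3.
d = 2 from the (1,0,3) case.
A polynomial solution: f(k) = k*(3*k + 4).
Get s_k = R·t_k = -k*(3*k + 4)*factorial(k + 3)/3**k with R(k) = B(k−1)f(k)/C(k) = 3*k*(3*k + 4)/(3*k**3 + 13*k**2 + 35*k + 28).
Δs = -(3*k**3 + 13*k**2 + 35*k + 28)*factorial(k + 3)/(3*3**k), as required.
Evaluate: s_(n+1) = -3**(-n - 1)*(n + 1)*(3*n + 7)*factorial(n + 4); subtract s_(0) = 0 ⇒ S(n) = -3**(-n - 1)*(n + 1)*(3*n + 7)*factorial(n + 4).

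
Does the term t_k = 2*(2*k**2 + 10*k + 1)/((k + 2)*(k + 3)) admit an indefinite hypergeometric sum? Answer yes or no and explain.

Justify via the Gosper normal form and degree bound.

Yes. s_k = k*(4*k - 3)/(k + 2).

r(k) = (k + 2)*(10*k + 2*(k + 1)**2 + 11)/((k + 4)*(2*k**2 + 10*k + 1)) after simplifying.
So A=k + 2 and B=k + 4, with C=k**2 + 5*k + 1/2.
f must satisfy (k + 2)·f(k+1) − (k + 3)·f(k) = k**2 + 5*k + 1/2.
d = 2 from the (1,1,2) case.
A polynomial solution: f(k) = k*(4*k - 3)/4.
Then R = B(k−1)f/C = k*(k + 3)*(4*k - 3)/(2*(2*k**2 + 10*k + 1)), so s_k = R(k)·t_k = k*(4*k - 3)/(k + 2).
Verify: 2*(2*k**2 + 10*k + 1)/(k**2 + 5*k + 6) matches t_k.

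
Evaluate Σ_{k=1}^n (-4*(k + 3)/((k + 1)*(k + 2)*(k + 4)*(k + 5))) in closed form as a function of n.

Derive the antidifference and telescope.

S(n) = n*(-n - 7)/(5*(n**2 + 7*n + 10))

t_(k+1)/t_k = (k + 1)*(k + 4)**2/((k + 3)**2*(k + 6)).
So A=k + 1 and B=k + 6, with C=k**2 + 6*k + 9.
Solve (k + 1)·f(k+1) − (k + 5)·f(k) = k**2 + 6*k + 9.
From deg A=1, deg B=1, deg C=2: d=4.
Coefficient equations give f(k) = k*(k + 2)*(k + 3)*(k + 5)/8.
Certificate R = B(k−1)f/C = k*(k + 2)*(k + 5)**2/(8*(k + 3)) gives s_k = k*(-k - 5)/(2*(k**2 + 5*k + 4)).
Δs = 4*(-k - 3)/(k**4 + 12*k**3 + 49*k**2 + 78*k + 40), as required.
Σ_(k=1)^n t_k = s_(n+1) − s_(1) = ((-n**2 - 7*n - 6)/(2*(n**2 + 7*n + 10))) − (-3/10), i.e. n*(-n - 7)/(5*(n**2 + 7*n + 10)).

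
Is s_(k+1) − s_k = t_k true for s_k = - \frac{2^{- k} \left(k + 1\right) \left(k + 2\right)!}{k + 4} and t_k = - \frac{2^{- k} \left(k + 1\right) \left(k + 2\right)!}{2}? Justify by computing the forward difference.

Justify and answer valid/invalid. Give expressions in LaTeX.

s_(k+1) = -(k + 2)*factorial(k + 3)/(2*2**k*(k + 5))
s_(k+1) − s_k = -(k**3 + 7*k**2 + 14*k + 14)*factorial(k + 2)/(2*2**k*(k + 4)*(k + 5))
(s_(k+1) − s_k) − t_k = 3*(k**2 + 5*k + 2)*factorial(k + 2)/(2*2**k*(k + 4)*(k + 5))

Invalid: residual \frac{3 \cdot 2^{- k} \left(k^{2} + 5 k + 2\right) \left(k + 2\right)!}{2 \left(k + 4\right) \left(k + 5\right)} ≠ 0.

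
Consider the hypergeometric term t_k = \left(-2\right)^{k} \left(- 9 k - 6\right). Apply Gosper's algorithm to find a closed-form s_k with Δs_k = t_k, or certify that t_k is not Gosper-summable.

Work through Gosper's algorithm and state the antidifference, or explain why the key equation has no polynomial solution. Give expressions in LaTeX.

s_k = 3 \left(-2\right)^{k} k

t_(k+1)/t_k = 2*(-3*k - 5)/(3*k + 2).
So A=-2 and B=1, with C=k + 2/3.
Need (-2)·f(k+1) − (1)·f(k) = k + 2/3.
Bound: deg f ≤ 1.
Coefficient equations give f(k) = -k/3.
Get s_k = R·t_k = 3*(-2)**k*k with R(k) = B(k−1)f(k)/C(k) = -k/(3*k + 2).
s_(k+1) − s_k = (-2)**k*(-9*k - 6) = t_k.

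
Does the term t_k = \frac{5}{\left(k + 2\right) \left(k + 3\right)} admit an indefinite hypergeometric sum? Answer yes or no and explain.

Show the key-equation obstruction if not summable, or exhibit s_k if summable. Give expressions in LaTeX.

Yes. s_k = \frac{5 k}{2 \left(k + 2\right)}.

Step 1: r(k) = (k + 2)/(k + 4).
Normal form (A,B,C) = (k + 2, k + 4, 1).
Solve (k + 2)·f(k+1) − (k + 3)·f(k) = 1.
Degrees (1,1,0) ⇒ d ≤ 1.
Solve for f: f(k) = k/2 (degree 1 ≤ 1).
So s_k = (B(k−1)f/C)·t_k = (k*(k + 3)/2)·t_k = 5*k/(2*(k + 2)).
Verify: 5/(k**2 + 5*k + 6) matches t_k.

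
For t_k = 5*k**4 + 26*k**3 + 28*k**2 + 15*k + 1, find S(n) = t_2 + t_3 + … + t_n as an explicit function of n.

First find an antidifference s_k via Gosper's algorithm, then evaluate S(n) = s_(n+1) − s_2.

r(k) = (5*k**4 + 46*k**3 + 136*k**2 + 169*k + 75)/(5*k**4 + 26*k**3 + 28*k**2 + 15*k + 1) after simplifying.
Take A(k)=1, B(k)=1, C(k)=k**4 + 26*k**3/5 + 28*k**2/5 + 3*k + 1/5.
Key eq: (1)·f(k+1) = (1)·f(k) + (k**4 + 26*k**3/5 + 28*k**2/5 + 3*k + 1/5).
Degrees (0,0,4) ⇒ d ≤ 5.
Solve for f: f(k) = k*(k**4 + 4*k**3 - 2*k**2 - 2)/5 (degree 5 ≤ 5).
Get s_k = R·t_k = k*(k**4 + 4*k**3 - 2*k**2 - 2) with R(k) = B(k−1)f(k)/C(k) = k*(k**4 + 4*k**3 - 2*k**2 - 2)/(5*k**4 + 26*k**3 + 28*k**2 + 15*k + 1).
Verify: 5*k**4 + 26*k**3 + 28*k**2 + 15*k + 1 matches t_k.
Evaluate: s_(n+1) = n**5 + 9*n**4 + 24*n**3 + 28*n**2 + 13*n + 1; subtract s_(2) = 76 ⇒ S(n) = n**5 + 9*n**4 + 24*n**3 + 28*n**2 + 13*n - 75.

S(n) = n**5 + 9*n**4 + 24*n**3 + 28*n**2 + 13*n - 75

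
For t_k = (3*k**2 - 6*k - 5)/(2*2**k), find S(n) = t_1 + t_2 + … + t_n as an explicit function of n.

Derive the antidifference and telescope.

Compute t_(k+1)/t_k: get (3*k**2 - 8)/(2*(3*k**2 - 6*k - 5)).
Factor: A=1/2; B=1; C=k**2 - 2*k - 5/3.
Need (1/2)·f(k+1) − (1)·f(k) = k**2 - 2*k - 5/3.
d = 2 from the (0,0,2) case.
A polynomial solution: f(k) = -2*(3*k**2 - 2)/3.
R(k) = B(k−1)·f(k)/C(k) = -2*(3*k**2 - 2)/(3*k**2 - 6*k - 5); s_k = R·t_k = (2 - 3*k**2)/2**k.
s_(k+1) − s_k = (3*k**2 - 6*k - 5)/(2*2**k) = t_k.
Evaluate: s_(n+1) = 2**(-n - 1)*(-3*n**2 - 6*n - 1); subtract s_(1) = -1/2 ⇒ S(n) = 2**(-n - 1)*(2**n - 3*n**2 - 6*n - 1).

S(n) = 2**(-n - 1)*(2**n - 3*n**2 - 6*n - 1)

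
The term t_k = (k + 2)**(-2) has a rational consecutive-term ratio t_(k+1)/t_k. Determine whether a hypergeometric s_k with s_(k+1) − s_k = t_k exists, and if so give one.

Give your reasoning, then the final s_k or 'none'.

r(k) = (k + 2)**2/(k + 3)**2 after simplifying.
Gosper form: A/B · C(k+1)/C(k) with A=k**2 + 4*k + 4, B=k**2 + 6*k + 9, C=1.
Solve (k**2 + 4*k + 4)·f(k+1) − (k**2 + 4*k + 4)·f(k) = 1.
Degrees (2,2,0) ⇒ d ≤ 0.
f = c0 ⇒ A·f(k+1) − B(k−1)·f(k) − C = -1. The system {-1 = 0} is inconsistent; no antidifference.

no hypergeometric antidifference exists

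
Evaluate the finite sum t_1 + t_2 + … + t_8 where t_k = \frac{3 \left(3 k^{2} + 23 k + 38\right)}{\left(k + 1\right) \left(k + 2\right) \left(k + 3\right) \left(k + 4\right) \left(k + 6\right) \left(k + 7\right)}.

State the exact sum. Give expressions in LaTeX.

r(k) = (k + 1)*(k + 6)*(23*k + 3*(k + 1)**2 + 61)/((k + 5)*(k + 8)*(3*k**2 + 23*k + 38)) after simplifying.
Normal form (A,B,C) = (k + 1, k + 8, k**3 + 38*k**2/3 + 51*k + 190/3).
Set up (k + 1)·f(k+1) − (k + 7)·f(k) − (k**3 + 38*k**2/3 + 51*k + 190/3) = 0.
d = 6 from the (1,1,3) case.
Match coefficients ⇒ f(k) = k*(k + 2)*(k + 4)*(k + 5)*(k**2 + 10*k + 27)/54.
So s_k = (B(k−1)f/C)·t_k = (k*(k + 2)*(k + 4)*(k + 7)*(k**2 + 10*k + 27)/(18*(3*k**2 + 23*k + 38)))·t_k = k*(k**2 + 10*k + 27)/(6*(k**3 + 10*k**2 + 27*k + 18)).
Verify: 3*(3*k**2 + 23*k + 38)/(k**6 + 23*k**5 + 207*k**4 + 925*k**3 + 2144*k**2 + 2412*k + 1008) matches t_k.
Sum = s_(9) − s_(1); s_(9) = 33/200, s_(1) = 19/168 ⇒ 109/2100.

Σ = 109/2100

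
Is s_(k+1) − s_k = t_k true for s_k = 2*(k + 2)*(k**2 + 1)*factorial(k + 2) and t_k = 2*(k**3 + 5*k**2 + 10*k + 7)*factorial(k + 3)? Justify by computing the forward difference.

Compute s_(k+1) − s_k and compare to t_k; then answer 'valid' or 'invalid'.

s_(k+1) = 2*(k + 3)*(k**2 + 2*k + 2)*factorial(k + 3)
s_(k+1) − s_k = 2*(k**4 + 7*k**3 + 21*k**2 + 29*k + 16)*factorial(k + 2)
(s_(k+1) − s_k) − t_k = -2*(k + 1)*(k**2 + 3*k + 5)*factorial(k + 2)

Invalid: residual -2*(k + 1)*(k**2 + 3*k + 5)*factorial(k + 2) ≠ 0.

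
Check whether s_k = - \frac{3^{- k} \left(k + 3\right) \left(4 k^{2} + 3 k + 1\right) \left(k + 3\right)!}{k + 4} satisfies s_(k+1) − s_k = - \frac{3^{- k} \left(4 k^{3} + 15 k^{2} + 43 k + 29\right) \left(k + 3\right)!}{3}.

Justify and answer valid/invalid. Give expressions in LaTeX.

Invalid: residual \frac{3^{- k} \left(4 k^{4} + 31 k^{3} + 91 k^{2} + 192 k + 113\right) \left(k + 3\right)!}{3 \left(k + 4\right) \left(k + 5\right)} ≠ 0.

s_(k+1) = -(k + 4)*(4*k**2 + 11*k + 8)*factorial(k + 4)/(3*3**k*(k + 5))
s_(k+1) − s_k = -(4*k**5 + 47*k**4 + 227*k**3 + 625*k**2 + 929*k + 467)*factorial(k + 3)/(3*3**k*(k + 4)*(k + 5))
(s_(k+1) − s_k) − t_k = (4*k**4 + 31*k**3 + 91*k**2 + 192*k + 113)*factorial(k + 3)/(3*3**k*(k + 4)*(k + 5))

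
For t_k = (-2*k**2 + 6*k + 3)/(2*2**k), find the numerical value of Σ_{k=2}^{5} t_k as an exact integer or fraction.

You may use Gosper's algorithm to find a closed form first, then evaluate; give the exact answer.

r(k) = (k**2 - k - 7/2)/(2*k**2 - 6*k - 3) after simplifying.
Normal form (A,B,C) = (1/2, 1, k**2 - 3*k - 3/2).
Set up (1/2)·f(k+1) − (1)·f(k) − (k**2 - 3*k - 3/2) = 0.
d = 2 from the (0,0,2) case.
Match coefficients ⇒ f(k) = -2*k**2 + 2*k + 3.
Then R = B(k−1)f/C = -2*(2*k**2 - 2*k - 3)/(2*k**2 - 6*k - 3), so s_k = R(k)·t_k = (2*k**2 - 2*k - 3)/2**k.
Δs = (-2*k**2 + 6*k + 3)/(2*2**k), as required.
Evaluate s at k=6 and k=2: 57/64 and 1/4; difference 41/64.

Σ = 41/64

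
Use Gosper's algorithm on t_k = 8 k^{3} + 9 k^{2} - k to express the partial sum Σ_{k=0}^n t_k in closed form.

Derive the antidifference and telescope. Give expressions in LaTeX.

S(n) = n \left(2 n^{3} + 7 n^{2} + 6 n + 1\right)

The ratio is (8*k**3 + 33*k**2 + 41*k + 16)/(k*(8*k**2 + 9*k - 1)).
A = 1, B = 1, C = k**3 + 9*k**2/8 - k/8.
f must satisfy (1)·f(k+1) − (1)·f(k) = k**3 + 9*k**2/8 - k/8.
d = 4 from the (0,0,3) case.
Coefficient equations give f(k) = k*(k - 1)*(2*k**2 + k - 2)/8.
Get s_k = R·t_k = k*(2*k**3 - k**2 - 3*k + 2) with R(k) = B(k−1)f(k)/C(k) = (k - 1)*(2*k**2 + k - 2)/(8*k**2 + 9*k - 1).
Verify: k*(8*k**2 + 9*k - 1) matches t_k.
s_(n+1) = n*(2*n**3 + 7*n**2 + 6*n + 1) and s_(0) = 0, so S(n) = n*(2*n**3 + 7*n**2 + 6*n + 1).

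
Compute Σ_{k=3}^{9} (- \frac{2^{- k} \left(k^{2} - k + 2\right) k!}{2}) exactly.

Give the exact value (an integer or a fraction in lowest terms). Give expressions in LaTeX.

Compute t_(k+1)/t_k: get (k + 1)*(-k + (k + 1)**2 + 1)/(2*(k**2 - k + 2)).
Take A(k)=k/2 + 1/2, B(k)=1, C(k)=k**2 - k + 2.
f must satisfy (k/2 + 1/2)·f(k+1) − (1)·f(k) = k**2 - k + 2.
deg f ≤ 1 (via 1,0,2).
A polynomial solution: f(k) = 2*(k - 1).
So s_k = (B(k−1)f/C)·t_k = (2*(k - 1)/(k**2 - k + 2))·t_k = -(k - 1)*factorial(k)/2**k.
Check: Δs_k = -(k**2 - k + 2)*factorial(k)/(2*2**k). ✓
Telescoping: Σ = s_(10) − s_(3) = -127575/4 − (-3/2) = -127569/4.

Σ = -127569/4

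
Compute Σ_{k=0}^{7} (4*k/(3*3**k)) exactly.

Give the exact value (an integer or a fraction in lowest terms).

The ratio is (k + 1)/(3*k).
Gosper form: A/B · C(k+1)/C(k) with A=1/3, B=1, C=k.
Need (1/3)·f(k+1) − (1)·f(k) = k.
d = 1 from the (0,0,1) case.
Coefficient equations give f(k) = -3*(2*k + 1)/4.
Certificate R = B(k−1)f/C = -3*(2*k + 1)/(4*k) gives s_k = (-2*k - 1)/3**k.
s_(k+1) − s_k = 4*k/(3*3**k) = t_k.
Σ_(k=0)^(7) t_k = s_(8) − s_(0) = -17/6561 − (-1) = 6544/6561.

Σ = 6544/6561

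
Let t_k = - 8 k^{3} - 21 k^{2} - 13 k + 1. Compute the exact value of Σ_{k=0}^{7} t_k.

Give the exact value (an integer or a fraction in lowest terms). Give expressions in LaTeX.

Σ = -9568

Ratio r(k) = (8*k**3 + 45*k**2 + 79*k + 41)/(8*k**3 + 21*k**2 + 13*k - 1).
Take A(k)=1, B(k)=1, C(k)=k**3 + 21*k**2/8 + 13*k/8 - 1/8.
Key eq: (1)·f(k+1) = (1)·f(k) + (k**3 + 21*k**2/8 + 13*k/8 - 1/8).
d = 4 from the (0,0,3) case.
A polynomial solution: f(k) = k*(2*k**3 + 3*k**2 - 2*k - 4)/8.
So s_k = (B(k−1)f/C)·t_k = (k*(2*k**3 + 3*k**2 - 2*k - 4)/(8*k**3 + 21*k**2 + 13*k - 1))·t_k = k*(-2*k**3 - 3*k**2 + 2*k + 4).
Δs = -8*k**3 - 21*k**2 - 13*k + 1, as required.
Σ_(k=0)^(7) t_k = s_(8) − s_(0) = -9568 − (0) = -9568.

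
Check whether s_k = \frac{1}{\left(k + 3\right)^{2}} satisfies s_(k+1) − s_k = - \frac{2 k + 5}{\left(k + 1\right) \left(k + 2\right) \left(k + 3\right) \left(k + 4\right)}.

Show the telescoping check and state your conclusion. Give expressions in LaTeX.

Invalid: residual \frac{2 \left(3 k^{2} + 17 k + 23\right)}{k^{6} + 17 k^{5} + 117 k^{4} + 415 k^{3} + 794 k^{2} + 768 k + 288} ≠ 0.

s_(k+1) = (k + 4)**(-2)
s_(k+1) − s_k = (k + 4)**(-2) - 1/(k + 3)**2
(s_(k+1) − s_k) − t_k = 2*(3*k**2 + 17*k + 23)/(k**6 + 17*k**5 + 117*k**4 + 415*k**3 + 794*k**2 + 768*k + 288)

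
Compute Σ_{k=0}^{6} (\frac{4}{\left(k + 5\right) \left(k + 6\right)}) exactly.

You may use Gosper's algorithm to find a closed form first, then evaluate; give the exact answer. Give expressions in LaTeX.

Σ = 7/15

Step 1: r(k) = (k + 5)/(k + 7).
Take A(k)=k + 5, B(k)=k + 7, C(k)=1.
Key eq: (k + 5)·f(k+1) = (k + 6)·f(k) + (1).
Degrees (1,1,0) ⇒ d ≤ 1.
Solve for f: f(k) = k/5 (degree 1 ≤ 1).
Certificate R = B(k−1)f/C = k*(k + 6)/5 gives s_k = 4*k/(5*(k + 5)).
Check: Δs_k = 4/(k**2 + 11*k + 30). ✓
Sum = s_(7) − s_(0); s_(7) = 7/15, s_(0) = 0 ⇒ 7/15.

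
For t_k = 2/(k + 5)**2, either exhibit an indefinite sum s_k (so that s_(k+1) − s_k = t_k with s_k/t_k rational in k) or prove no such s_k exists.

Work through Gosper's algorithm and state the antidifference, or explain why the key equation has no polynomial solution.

none (Gosper's algorithm certifies no s_k)

The ratio is (k + 5)**2/(k + 6)**2.
Gosper form: A/B · C(k+1)/C(k) with A=k**2 + 10*k + 25, B=k**2 + 12*k + 36, C=1.
Key eq: (k**2 + 10*k + 25)·f(k+1) = (k**2 + 10*k + 25)·f(k) + (1).
Bound: deg f ≤ 0.
Generic f = c0 gives residual -1; -1 = 0 cannot hold, so t_k is not Gosper-summable.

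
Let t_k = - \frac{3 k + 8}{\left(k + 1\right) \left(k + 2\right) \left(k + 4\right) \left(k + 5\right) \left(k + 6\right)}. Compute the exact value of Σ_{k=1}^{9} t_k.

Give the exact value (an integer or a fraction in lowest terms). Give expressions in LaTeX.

Step 1: r(k) = (k + 1)*(k + 4)*(3*k + 11)/((k + 3)*(k + 7)*(3*k + 8)).
Factor: A=k + 1; B=k + 7; C=k**2 + 17*k/3 + 8.
Need (k + 1)·f(k+1) − (k + 6)·f(k) = k**2 + 17*k/3 + 8.
From deg A=1, deg B=1, deg C=2: d=5.
Match coefficients ⇒ f(k) = k*(k + 2)*(k + 3)*(k**2 + 10*k + 29)/60.
Get s_k = R·t_k = k*(-k**2 - 10*k - 29)/(20*(k**3 + 10*k**2 + 29*k + 20)) with R(k) = B(k−1)f(k)/C(k) = k*(k + 2)*(k + 6)*(k**2 + 10*k + 29)/(20*(3*k + 8)).
Δs = (-3*k - 8)/(k**5 + 18*k**4 + 121*k**3 + 372*k**2 + 508*k + 240), as required.
Σ_(k=1)^(9) t_k = s_(10) − s_(1) = -229/4620 − (-1/30) = -5/308.

Σ = -5/308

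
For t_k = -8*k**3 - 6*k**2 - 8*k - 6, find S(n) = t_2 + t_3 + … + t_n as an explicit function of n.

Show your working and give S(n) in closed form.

Compute t_(k+1)/t_k: get (4*k**3 + 15*k**2 + 22*k + 14)/(4*k**3 + 3*k**2 + 4*k + 3).
Normal form (A,B,C) = (1, 1, k**3 + 3*k**2/4 + k + 3/4).
Need (1)·f(k+1) − (1)·f(k) = k**3 + 3*k**2/4 + k + 3/4.
Degrees (0,0,3) ⇒ d ≤ 4.
Match coefficients ⇒ f(k) = k*(2*k**3 - 2*k**2 + 3*k + 3)/8.
Get s_k = R·t_k = k*(-2*k**3 + 2*k**2 - 3*k - 3) with R(k) = B(k−1)f(k)/C(k) = k*(2*k**3 - 2*k**2 + 3*k + 3)/(2*(4*k + 3)*(k**2 + 1)).
Δs = -8*k**3 - 6*k**2 - 8*k - 6, as required.
Telescope: S(n) = s_(n+1) − s_(2) = -2*n**4 - 6*n**3 - 9*n**2 - 11*n - 6 − (-34) = -2*n**4 - 6*n**3 - 9*n**2 - 11*n + 28.

S(n) = -2*n**4 - 6*n**3 - 9*n**2 - 11*n + 28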